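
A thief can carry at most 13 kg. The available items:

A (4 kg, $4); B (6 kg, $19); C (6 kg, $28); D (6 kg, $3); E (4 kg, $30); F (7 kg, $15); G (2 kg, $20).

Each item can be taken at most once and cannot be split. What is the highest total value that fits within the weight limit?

$78

Check high-value combinations within 13 kg:
- C+E+G: weight 6+4+2=12, value 28+30+20=78
- B+E+G: weight 6+4+2=12, value 19+30+20=69
- E+F+G: weight 4+7+2=13, value 30+15+20=65
- C+E: weight 6+4=10, value 28+30=58
Best: $78.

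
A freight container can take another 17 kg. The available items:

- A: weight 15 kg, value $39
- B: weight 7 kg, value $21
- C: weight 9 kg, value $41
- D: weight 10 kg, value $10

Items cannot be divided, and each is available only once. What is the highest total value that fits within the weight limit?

$62

Check high-value combinations within 17 kg:
- B+C: weight 7+9=16, value 21+41=62
- C: weight 9, value 41
- A: weight 15, value 39
Best: $62.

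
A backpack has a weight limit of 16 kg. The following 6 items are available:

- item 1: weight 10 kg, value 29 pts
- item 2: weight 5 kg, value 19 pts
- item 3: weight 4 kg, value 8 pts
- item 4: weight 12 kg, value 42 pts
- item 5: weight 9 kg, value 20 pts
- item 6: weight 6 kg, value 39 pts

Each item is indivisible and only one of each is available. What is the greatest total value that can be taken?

68 pts

Check high-value combinations within 16 kg:
- item 1+item 6: weight 10+6=16, value 29+39=68
- item 2+item 3+item 6: weight 5+4+6=15, value 19+8+39=66
- item 5+item 6: weight 9+6=15, value 20+39=59
- item 2+item 6: weight 5+6=11, value 19+39=58
Best: 68 pts.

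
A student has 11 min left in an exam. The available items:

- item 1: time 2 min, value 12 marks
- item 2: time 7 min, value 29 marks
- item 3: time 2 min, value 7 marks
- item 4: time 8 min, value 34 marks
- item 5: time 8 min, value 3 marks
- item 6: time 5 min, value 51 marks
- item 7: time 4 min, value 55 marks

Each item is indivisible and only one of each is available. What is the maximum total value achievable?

118 marks

Check high-value combinations within 11 min:
- item 1+item 6+item 7: time 2+5+4=11, value 12+51+55=118
- item 3+item 6+item 7: time 2+5+4=11, value 7+51+55=113
- item 6+item 7: time 5+4=9, value 51+55=106
- item 2+item 7: time 7+4=11, value 29+55=84
- item 1+item 3+item 7: time 2+2+4=8, value 12+7+55=74
Best: 118 marks.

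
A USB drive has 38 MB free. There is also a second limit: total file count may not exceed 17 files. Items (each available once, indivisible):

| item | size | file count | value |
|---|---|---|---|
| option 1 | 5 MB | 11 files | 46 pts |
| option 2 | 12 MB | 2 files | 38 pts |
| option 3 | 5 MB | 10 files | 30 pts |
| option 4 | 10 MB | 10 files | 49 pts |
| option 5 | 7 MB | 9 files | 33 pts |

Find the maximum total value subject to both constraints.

Feasible sets respecting both limits:
- option 2+option 4: size 22, file count 12, value 87
- option 1+option 2: size 17, file count 13, value 84
- option 2+option 5: size 19, file count 11, value 71
- option 2+option 3: size 17, file count 12, value 68
Best: 87 pts.

87 pts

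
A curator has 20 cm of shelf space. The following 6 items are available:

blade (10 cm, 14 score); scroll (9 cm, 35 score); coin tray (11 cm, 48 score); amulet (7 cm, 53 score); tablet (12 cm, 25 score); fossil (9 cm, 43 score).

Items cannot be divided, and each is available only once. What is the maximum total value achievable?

This is a 0/1 knapsack; check combinations near the capacity.
- coin tray+amulet: length 11+7=18, value 48+53=101
- amulet+fossil: length 7+9=16, value 53+43=96
- coin tray+fossil: length 11+9=20, value 48+43=91
- scroll+amulet: length 9+7=16, value 35+53=88
Best: 101 score.

101 score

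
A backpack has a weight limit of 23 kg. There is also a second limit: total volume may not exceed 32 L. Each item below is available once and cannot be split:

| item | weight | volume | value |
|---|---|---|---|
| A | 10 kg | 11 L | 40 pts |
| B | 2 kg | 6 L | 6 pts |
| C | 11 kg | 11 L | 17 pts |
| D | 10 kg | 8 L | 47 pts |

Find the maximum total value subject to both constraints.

Feasible sets respecting both limits:
- A+B+D: weight 22, volume 25, value 93
- A+D: weight 20, volume 19, value 87
- B+C+D: weight 23, volume 25, value 70
Best: 93 pts.

93 pts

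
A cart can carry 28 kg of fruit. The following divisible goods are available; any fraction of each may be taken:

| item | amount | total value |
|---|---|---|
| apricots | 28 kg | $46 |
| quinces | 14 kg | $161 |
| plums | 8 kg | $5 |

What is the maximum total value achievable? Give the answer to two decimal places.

184.00

Take in order of value per unit:
- quinces (161/14 per unit): all 14 → value 161, running total 161.00
- apricots (46/28 per unit): 14 of 28 → value 14×46/28 = 23.0000, running total 184.00
Total 184.00.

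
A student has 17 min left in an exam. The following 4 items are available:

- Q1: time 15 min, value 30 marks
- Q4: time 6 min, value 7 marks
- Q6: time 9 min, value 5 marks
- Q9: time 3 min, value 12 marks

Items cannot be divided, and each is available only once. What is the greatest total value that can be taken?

Check high-value combinations within 17 min:
- Q1: time 15, value 30
- Q4+Q9: time 6+3=9, value 7+12=19
- Q6+Q9: time 9+3=12, value 5+12=17
Best: 30 marks.

30 marks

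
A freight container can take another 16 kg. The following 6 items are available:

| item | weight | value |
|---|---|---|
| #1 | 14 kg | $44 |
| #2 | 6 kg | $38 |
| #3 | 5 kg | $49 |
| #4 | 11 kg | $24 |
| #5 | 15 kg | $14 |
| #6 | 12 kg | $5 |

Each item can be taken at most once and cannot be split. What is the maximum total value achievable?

$87

Check high-value combinations within 16 kg:
- #2+#3: weight 6+5=11, value 38+49=87
- #3+#4: weight 5+11=16, value 49+24=73
- #3: weight 5, value 49
- #1: weight 14, value 44
- #2: weight 6, value 38
Best: $87.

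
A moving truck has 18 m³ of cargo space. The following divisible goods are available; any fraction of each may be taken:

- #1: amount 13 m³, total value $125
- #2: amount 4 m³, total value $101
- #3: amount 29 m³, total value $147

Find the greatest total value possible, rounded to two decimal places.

Take in order of value per unit:
- #2 (101/4 per unit): all 4 → value 101, running total 101.00
- #1 (125/13 per unit): all 13 → value 125, running total 226.00
- #3 (147/29 per unit): 1 of 29 → value 1×147/29 = 5.0690, running total 231.07
Total 231.07.

231.07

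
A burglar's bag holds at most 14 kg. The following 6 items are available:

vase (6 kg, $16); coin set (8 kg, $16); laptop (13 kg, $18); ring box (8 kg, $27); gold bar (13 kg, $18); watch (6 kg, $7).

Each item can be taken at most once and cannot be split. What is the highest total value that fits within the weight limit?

$43

Check high-value combinations within 14 kg:
- vase+ring box: weight 6+8=14, value 16+27=43
- ring box+watch: weight 8+6=14, value 27+7=34
- vase+coin set: weight 6+8=14, value 16+16=32
- ring box: weight 8, value 27
Best: $43.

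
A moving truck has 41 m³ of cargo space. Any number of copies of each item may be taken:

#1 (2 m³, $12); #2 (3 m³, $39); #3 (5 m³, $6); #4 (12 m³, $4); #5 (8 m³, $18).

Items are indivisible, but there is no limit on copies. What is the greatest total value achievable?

Best value-per-unit is #2 at 39/3; filling with it alone gives 13×39 = 507.
Optimal mix: 1×#1 + 13×#2 → volume 41, value 519.

$519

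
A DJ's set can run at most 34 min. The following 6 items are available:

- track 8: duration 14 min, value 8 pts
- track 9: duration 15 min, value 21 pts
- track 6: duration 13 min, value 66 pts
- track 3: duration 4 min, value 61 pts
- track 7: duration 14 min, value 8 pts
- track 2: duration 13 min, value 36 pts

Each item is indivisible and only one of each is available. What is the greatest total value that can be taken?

Check high-value combinations within 34 min:
- track 6+track 3+track 2: duration 13+4+13=30, value 66+61+36=163
- track 9+track 6+track 3: duration 15+13+4=32, value 21+66+61=148
- track 8+track 6+track 3: duration 14+13+4=31, value 8+66+61=135
- track 6+track 3+track 7: duration 13+4+14=31, value 66+61+8=135
Best: 163 pts.

163 pts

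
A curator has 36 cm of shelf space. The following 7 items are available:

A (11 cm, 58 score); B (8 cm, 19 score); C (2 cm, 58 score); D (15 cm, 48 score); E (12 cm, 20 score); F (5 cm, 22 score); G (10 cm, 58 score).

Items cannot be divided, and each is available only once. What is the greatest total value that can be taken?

215 score

This is a 0/1 knapsack; check combinations near the capacity.
- A+B+C+F+G: length 11+8+2+5+10=36, value 58+19+58+22+58=215
- A+C+F+G: length 11+2+5+10=28, value 58+58+22+58=196
- A+C+E+G: length 11+2+12+10=35, value 58+58+20+58=194
- A+B+C+G: length 11+8+2+10=31, value 58+19+58+58=193
Best: 215 score.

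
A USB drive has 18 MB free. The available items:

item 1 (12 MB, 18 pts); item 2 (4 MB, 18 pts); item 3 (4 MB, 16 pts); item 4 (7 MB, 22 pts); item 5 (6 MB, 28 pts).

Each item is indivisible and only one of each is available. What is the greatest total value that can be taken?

Check high-value combinations within 18 MB:
- item 2+item 4+item 5: size 4+7+6=17, value 18+22+28=68
- item 3+item 4+item 5: size 4+7+6=17, value 16+22+28=66
- item 2+item 3+item 5: size 4+4+6=14, value 18+16+28=62
- item 2+item 3+item 4: size 4+4+7=15, value 18+16+22=56
Best: 68 pts.

68 pts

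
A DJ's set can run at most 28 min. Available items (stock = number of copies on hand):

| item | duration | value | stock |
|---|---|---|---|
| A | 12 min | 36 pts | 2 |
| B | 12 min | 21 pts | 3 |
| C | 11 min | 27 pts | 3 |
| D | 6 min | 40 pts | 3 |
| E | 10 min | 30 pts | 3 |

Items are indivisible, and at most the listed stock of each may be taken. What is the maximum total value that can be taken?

150 pts

Top feasible selections:
- 3×D + 1×E: duration 28, value 150
- 3×D: duration 18, value 120
- 1×A + 2×D: duration 24, value 116
Best: 150 pts.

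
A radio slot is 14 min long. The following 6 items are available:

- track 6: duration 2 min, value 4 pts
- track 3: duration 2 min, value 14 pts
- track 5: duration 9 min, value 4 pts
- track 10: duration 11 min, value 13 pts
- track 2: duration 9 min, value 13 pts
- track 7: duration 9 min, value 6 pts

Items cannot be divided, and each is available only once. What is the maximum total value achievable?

Check high-value combinations within 14 min:
- track 6+track 3+track 2: duration 2+2+9=13, value 4+14+13=31
- track 3+track 2: duration 2+9=11, value 14+13=27
- track 3+track 10: duration 2+11=13, value 14+13=27
- track 6+track 3+track 7: duration 2+2+9=13, value 4+14+6=24
Best: 31 pts.

31 pts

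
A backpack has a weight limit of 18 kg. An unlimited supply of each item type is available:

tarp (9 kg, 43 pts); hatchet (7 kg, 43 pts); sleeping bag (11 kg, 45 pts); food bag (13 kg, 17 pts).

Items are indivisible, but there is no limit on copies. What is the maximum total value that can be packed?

88 pts

Best value-per-unit is hatchet at 43/7; filling with it alone gives 2×43 = 86.
Optimal mix: 1×hatchet + 1×sleeping bag → weight 18, value 88.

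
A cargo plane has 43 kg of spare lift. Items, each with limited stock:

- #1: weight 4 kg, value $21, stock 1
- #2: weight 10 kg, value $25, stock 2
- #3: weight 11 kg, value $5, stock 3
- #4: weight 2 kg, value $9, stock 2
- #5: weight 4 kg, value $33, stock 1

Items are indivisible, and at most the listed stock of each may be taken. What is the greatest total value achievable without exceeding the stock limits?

Top feasible selections:
- 1×#1 + 2×#2 + 1×#3 + 2×#4 + 1×#5: weight 43, value 127
- 1×#1 + 2×#2 + 2×#4 + 1×#5: weight 32, value 122
Best: $127.

$127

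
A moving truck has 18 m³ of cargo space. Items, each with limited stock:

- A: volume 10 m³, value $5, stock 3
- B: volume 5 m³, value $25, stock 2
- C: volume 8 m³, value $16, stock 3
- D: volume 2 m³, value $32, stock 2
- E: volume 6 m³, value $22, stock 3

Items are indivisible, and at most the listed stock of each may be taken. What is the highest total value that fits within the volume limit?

$114

Top feasible selections:
- 2×B + 2×D: volume 14, value 114
- 1×B + 2×D + 1×E: volume 15, value 111
Best: $114.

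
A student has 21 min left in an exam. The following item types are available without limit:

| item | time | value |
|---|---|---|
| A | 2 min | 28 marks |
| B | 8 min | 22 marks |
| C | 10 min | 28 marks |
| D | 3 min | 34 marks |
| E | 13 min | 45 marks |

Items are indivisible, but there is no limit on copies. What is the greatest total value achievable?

Best value-per-unit is A at 28/2; filling with it alone gives 10×28 = 280.
Optimal mix: 9×A + 1×D → time 21, value 286.

286 marks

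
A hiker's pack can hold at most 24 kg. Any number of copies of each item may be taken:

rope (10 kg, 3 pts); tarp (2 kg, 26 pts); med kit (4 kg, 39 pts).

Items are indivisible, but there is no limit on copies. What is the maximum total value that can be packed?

Best value-per-unit is tarp at 26/2, and filling with it alone uses weight 12×2=24. No mix of the others beats 12×26 = 312.

312 pts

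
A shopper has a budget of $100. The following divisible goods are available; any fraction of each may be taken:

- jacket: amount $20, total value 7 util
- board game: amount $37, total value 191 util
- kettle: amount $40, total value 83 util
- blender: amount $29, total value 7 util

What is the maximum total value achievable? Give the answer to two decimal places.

Take in order of value per unit:
- board game (191/37 per unit): all 37 → value 191, running total 191.00
- kettle (83/40 per unit): all 40 → value 83, running total 274.00
- jacket (7/20 per unit): all 20 → value 7, running total 281.00
- blender (7/29 per unit): 3 of 29 → value 3×7/29 = 0.7241, running total 281.72
Total 281.72.

281.72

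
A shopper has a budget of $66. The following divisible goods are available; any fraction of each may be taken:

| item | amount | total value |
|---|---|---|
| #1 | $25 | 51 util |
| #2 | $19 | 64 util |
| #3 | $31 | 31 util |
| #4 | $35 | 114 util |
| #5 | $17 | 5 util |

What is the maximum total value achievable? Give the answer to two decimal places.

202.48

Take in order of value per unit:
- #2 (64/19 per unit): all 19 → value 64, running total 64.00
- #4 (114/35 per unit): all 35 → value 114, running total 178.00
- #1 (51/25 per unit): 12 of 25 → value 12×51/25 = 24.4800, running total 202.48
Total 202.48.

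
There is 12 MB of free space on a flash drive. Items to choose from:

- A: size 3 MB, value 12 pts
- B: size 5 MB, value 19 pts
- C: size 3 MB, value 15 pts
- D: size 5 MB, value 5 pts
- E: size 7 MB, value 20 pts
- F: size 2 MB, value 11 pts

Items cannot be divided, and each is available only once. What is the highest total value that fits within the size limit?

This is a 0/1 knapsack; check combinations near the capacity.
- A+B+C: size 3+5+3=11, value 12+19+15=46
- C+E+F: size 3+7+2=12, value 15+20+11=46
- B+C+F: size 5+3+2=10, value 19+15+11=45
- A+E+F: size 3+7+2=12, value 12+20+11=43
Best: 46 pts.

46 pts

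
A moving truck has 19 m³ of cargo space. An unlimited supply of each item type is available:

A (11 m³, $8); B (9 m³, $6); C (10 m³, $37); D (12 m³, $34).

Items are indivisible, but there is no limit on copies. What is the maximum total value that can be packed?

Best value-per-unit is C at 37/10; filling with it alone gives 1×37 = 37.
Optimal mix: 1×B + 1×C → volume 19, value 43.

$43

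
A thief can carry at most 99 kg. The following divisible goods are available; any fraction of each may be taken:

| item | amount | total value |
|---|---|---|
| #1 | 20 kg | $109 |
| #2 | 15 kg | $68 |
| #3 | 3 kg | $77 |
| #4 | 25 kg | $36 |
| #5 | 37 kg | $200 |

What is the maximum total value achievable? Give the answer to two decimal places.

Take in order of value per unit:
- #3 (77/3 per unit): all 3 → value 77, running total 77.00
- #1 (109/20 per unit): all 20 → value 109, running total 186.00
- #5 (200/37 per unit): all 37 → value 200, running total 386.00
- #2 (68/15 per unit): all 15 → value 68, running total 454.00
- #4 (36/25 per unit): 24 of 25 → value 24×36/25 = 34.5600, running total 488.56
Total 488.56.

488.56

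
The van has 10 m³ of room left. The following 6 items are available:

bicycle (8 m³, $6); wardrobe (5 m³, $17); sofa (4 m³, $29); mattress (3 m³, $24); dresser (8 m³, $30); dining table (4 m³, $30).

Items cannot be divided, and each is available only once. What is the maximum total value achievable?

Check high-value combinations within 10 m³:
- sofa+dining table: volume 4+4=8, value 29+30=59
- mattress+dining table: volume 3+4=7, value 24+30=54
- sofa+mattress: volume 4+3=7, value 29+24=53
Best: $59.

$59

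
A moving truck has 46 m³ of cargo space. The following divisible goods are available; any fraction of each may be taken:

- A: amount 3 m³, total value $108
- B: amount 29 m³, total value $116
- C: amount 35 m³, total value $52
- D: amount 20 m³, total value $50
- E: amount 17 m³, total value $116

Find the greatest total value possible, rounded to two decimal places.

Take in order of value per unit:
- A (108/3 per unit): all 3 → value 108, running total 108.00
- E (116/17 per unit): all 17 → value 116, running total 224.00
- B (116/29 per unit): 26 of 29 → value 26×116/29 = 104.0000, running total 328.00
Total 328.00.

328.00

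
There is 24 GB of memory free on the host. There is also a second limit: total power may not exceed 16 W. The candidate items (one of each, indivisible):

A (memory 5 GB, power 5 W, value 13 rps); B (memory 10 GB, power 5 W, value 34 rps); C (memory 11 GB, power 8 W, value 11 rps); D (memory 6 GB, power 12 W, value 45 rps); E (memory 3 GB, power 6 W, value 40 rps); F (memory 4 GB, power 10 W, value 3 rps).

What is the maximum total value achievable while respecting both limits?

Feasible sets respecting both limits:
- A+B+E: memory 18, power 16, value 87
- B+E: memory 13, power 11, value 74
- A+E: memory 8, power 11, value 53
- C+E: memory 14, power 14, value 51
Best: 87 rps.

87 rps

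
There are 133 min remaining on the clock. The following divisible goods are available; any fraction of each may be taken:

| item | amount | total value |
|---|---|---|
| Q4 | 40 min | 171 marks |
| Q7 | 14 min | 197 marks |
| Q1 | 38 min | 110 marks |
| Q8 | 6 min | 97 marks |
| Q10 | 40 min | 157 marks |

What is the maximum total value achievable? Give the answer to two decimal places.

717.53

Take in order of value per unit:
- Q8 (97/6 per unit): all 6 → value 97, running total 97.00
- Q7 (197/14 per unit): all 14 → value 197, running total 294.00
- Q4 (171/40 per unit): all 40 → value 171, running total 465.00
- Q10 (157/40 per unit): all 40 → value 157, running total 622.00
- Q1 (110/38 per unit): 33 of 38 → value 33×110/38 = 95.5263, running total 717.53
Total 717.53.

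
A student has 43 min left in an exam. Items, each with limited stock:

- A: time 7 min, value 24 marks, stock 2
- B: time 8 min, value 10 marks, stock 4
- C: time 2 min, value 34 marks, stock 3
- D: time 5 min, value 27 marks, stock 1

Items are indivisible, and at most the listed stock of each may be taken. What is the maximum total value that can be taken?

197 marks

Best selections within time 43 and stock limits:
- 2×A + 2×B + 3×C + 1×D: time 41, value 197
- 2×A + 1×B + 3×C + 1×D: time 33, value 187
- 1×A + 3×B + 3×C + 1×D: time 42, value 183
Best: 197 marks.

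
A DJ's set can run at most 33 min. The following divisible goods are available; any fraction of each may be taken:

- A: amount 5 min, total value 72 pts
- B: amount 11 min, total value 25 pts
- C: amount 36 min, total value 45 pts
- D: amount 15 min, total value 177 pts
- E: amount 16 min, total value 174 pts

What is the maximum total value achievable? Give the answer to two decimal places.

390.38

Take in order of value per unit:
- A (72/5 per unit): all 5 → value 72, running total 72.00
- D (177/15 per unit): all 15 → value 177, running total 249.00
- E (174/16 per unit): 13 of 16 → value 13×174/16 = 141.3750, running total 390.38
Total 390.38.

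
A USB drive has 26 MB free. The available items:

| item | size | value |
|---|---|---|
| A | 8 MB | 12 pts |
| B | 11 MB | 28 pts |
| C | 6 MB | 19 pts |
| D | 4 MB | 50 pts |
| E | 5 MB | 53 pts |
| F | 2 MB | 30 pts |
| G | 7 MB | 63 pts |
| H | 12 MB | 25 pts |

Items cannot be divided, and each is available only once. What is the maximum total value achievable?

Check high-value combinations within 26 MB:
- C+D+E+F+G: size 6+4+5+2+7=24, value 19+50+53+30+63=215
- A+D+E+F+G: size 8+4+5+2+7=26, value 12+50+53+30+63=208
- D+E+F+G: size 4+5+2+7=18, value 50+53+30+63=196
- C+D+E+G: size 6+4+5+7=22, value 19+50+53+63=185
- A+D+E+G: size 8+4+5+7=24, value 12+50+53+63=178
Best: 215 pts.

215 pts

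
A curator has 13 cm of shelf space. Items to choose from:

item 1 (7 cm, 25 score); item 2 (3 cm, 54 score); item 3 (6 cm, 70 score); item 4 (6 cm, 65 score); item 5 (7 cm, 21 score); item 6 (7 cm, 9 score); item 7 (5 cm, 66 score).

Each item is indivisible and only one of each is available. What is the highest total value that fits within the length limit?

This is a 0/1 knapsack; check combinations near the capacity.
- item 3+item 7: length 6+5=11, value 70+66=136
- item 3+item 4: length 6+6=12, value 70+65=135
- item 4+item 7: length 6+5=11, value 65+66=131
- item 2+item 3: length 3+6=9, value 54+70=124
- item 2+item 7: length 3+5=8, value 54+66=120
Best: 136 score.

136 score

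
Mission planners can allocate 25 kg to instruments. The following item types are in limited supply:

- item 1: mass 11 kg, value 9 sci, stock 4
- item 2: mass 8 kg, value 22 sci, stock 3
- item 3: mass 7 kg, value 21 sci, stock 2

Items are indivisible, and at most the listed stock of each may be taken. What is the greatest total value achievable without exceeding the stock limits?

Best selections within mass 25 and stock limits:
- 3×item 2: mass 24, value 66
- 2×item 2 + 1×item 3: mass 23, value 65
- 1×item 2 + 2×item 3: mass 22, value 64
Best: 66 sci.

66 sci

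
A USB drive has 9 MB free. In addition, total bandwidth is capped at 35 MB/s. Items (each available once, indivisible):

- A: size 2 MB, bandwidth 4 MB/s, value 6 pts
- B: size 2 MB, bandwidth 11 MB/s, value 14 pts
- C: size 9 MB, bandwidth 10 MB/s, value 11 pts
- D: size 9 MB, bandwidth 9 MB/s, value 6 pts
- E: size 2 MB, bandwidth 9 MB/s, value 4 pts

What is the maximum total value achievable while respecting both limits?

24 pts

Feasible sets respecting both limits:
- A+B+E: size 6, bandwidth 24, value 24
- A+B: size 4, bandwidth 15, value 20
- B+E: size 4, bandwidth 20, value 18
Best: 24 pts.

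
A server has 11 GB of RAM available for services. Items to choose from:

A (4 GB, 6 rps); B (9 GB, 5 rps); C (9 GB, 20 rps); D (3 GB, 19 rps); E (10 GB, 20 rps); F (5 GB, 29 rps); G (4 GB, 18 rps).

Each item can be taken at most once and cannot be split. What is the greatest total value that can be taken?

48 rps

This is a 0/1 knapsack; check combinations near the capacity.
- D+F: memory 3+5=8, value 19+29=48
- F+G: memory 5+4=9, value 29+18=47
- A+D+G: memory 4+3+4=11, value 6+19+18=43
Best: 48 rps.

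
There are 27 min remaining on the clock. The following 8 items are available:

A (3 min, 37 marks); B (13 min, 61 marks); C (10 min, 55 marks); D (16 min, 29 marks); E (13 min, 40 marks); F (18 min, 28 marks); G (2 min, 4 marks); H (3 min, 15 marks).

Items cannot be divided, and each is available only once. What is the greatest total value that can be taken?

153 marks

Check high-value combinations within 27 min:
- A+B+C: time 3+13+10=26, value 37+61+55=153
- A+C+E: time 3+10+13=26, value 37+55+40=132
- B+C+H: time 13+10+3=26, value 61+55+15=131
- B+C+G: time 13+10+2=25, value 61+55+4=120
- A+B+G+H: time 3+13+2+3=21, value 37+61+4+15=117
Best: 153 marks.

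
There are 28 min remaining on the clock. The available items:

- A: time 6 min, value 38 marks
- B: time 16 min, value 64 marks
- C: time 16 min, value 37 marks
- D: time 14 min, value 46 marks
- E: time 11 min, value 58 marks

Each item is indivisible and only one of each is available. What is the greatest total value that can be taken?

122 marks

This is a 0/1 knapsack; check combinations near the capacity.
- B+E: time 16+11=27, value 64+58=122
- D+E: time 14+11=25, value 46+58=104
- A+B: time 6+16=22, value 38+64=102
- A+E: time 6+11=17, value 38+58=96
- C+E: time 16+11=27, value 37+58=95
Best: 122 marks.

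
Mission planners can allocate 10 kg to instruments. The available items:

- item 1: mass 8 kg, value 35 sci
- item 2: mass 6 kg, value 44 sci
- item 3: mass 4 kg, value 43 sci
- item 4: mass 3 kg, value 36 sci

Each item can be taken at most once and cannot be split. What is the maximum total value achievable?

Check high-value combinations within 10 kg:
- item 2+item 3: mass 6+4=10, value 44+43=87
- item 2+item 4: mass 6+3=9, value 44+36=80
- item 3+item 4: mass 4+3=7, value 43+36=79
- item 2: mass 6, value 44
Best: 87 sci.

87 sci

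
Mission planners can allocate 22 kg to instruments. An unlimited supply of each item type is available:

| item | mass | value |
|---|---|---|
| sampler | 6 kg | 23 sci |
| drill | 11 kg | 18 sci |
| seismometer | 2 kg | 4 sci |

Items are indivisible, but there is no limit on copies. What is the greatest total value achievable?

77 sci

Best value-per-unit is sampler at 23/6; filling with it alone gives 3×23 = 69.
Optimal mix: 3×sampler + 2×seismometer → mass 22, value 77.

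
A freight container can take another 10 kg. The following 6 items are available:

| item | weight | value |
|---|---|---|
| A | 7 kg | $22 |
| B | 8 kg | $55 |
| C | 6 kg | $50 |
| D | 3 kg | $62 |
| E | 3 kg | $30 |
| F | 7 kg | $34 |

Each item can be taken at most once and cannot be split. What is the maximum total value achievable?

$112

This is a 0/1 knapsack; check combinations near the capacity.
- C+D: weight 6+3=9, value 50+62=112
- D+F: weight 3+7=10, value 62+34=96
- D+E: weight 3+3=6, value 62+30=92
- A+D: weight 7+3=10, value 22+62=84
- C+E: weight 6+3=9, value 50+30=80
Best: $112.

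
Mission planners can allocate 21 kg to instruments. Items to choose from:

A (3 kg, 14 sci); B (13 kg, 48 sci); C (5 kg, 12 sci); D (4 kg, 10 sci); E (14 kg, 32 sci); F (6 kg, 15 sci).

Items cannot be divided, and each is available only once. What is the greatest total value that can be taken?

Check high-value combinations within 21 kg:
- A+B+C: mass 3+13+5=21, value 14+48+12=74
- A+B+D: mass 3+13+4=20, value 14+48+10=72
- B+F: mass 13+6=19, value 48+15=63
Best: 74 sci.

74 sci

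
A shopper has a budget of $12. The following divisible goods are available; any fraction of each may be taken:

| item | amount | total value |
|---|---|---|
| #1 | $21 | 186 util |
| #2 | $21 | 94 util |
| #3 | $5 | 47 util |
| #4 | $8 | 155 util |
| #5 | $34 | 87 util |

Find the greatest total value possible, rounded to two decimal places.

Take in order of value per unit:
- #4 (155/8 per unit): all 8 → value 155, running total 155.00
- #3 (47/5 per unit): 4 of 5 → value 4×47/5 = 37.6000, running total 192.60
Total 192.60.

192.60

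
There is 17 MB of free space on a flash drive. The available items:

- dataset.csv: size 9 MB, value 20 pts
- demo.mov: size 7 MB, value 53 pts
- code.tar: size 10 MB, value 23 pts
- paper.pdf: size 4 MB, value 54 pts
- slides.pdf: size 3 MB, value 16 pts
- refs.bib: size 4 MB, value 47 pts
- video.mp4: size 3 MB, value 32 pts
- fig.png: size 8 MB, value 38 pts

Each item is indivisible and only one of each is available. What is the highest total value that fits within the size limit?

155 pts

Check high-value combinations within 17 MB:
- demo.mov+paper.pdf+slides.pdf+video.mp4: size 7+4+3+3=17, value 53+54+16+32=155
- demo.mov+paper.pdf+refs.bib: size 7+4+4=15, value 53+54+47=154
- paper.pdf+slides.pdf+refs.bib+video.mp4: size 4+3+4+3=14, value 54+16+47+32=149
- demo.mov+slides.pdf+refs.bib+video.mp4: size 7+3+4+3=17, value 53+16+47+32=148
- demo.mov+paper.pdf+video.mp4: size 7+4+3=14, value 53+54+32=139
Best: 155 pts.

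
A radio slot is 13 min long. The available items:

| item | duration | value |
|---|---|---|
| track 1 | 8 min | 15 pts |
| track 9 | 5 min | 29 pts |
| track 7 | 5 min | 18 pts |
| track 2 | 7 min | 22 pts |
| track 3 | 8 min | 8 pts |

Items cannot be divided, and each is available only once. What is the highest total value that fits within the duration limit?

51 pts

Check high-value combinations within 13 min:
- track 9+track 2: duration 5+7=12, value 29+22=51
- track 9+track 7: duration 5+5=10, value 29+18=47
- track 1+track 9: duration 8+5=13, value 15+29=44
Best: 51 pts.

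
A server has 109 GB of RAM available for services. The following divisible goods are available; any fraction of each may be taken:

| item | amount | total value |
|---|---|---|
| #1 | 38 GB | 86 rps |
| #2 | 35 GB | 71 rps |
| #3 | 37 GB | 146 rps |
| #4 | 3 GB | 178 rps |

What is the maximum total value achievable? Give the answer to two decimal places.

472.89

Take in order of value per unit:
- #4 (178/3 per unit): all 3 → value 178, running total 178.00
- #3 (146/37 per unit): all 37 → value 146, running total 324.00
- #1 (86/38 per unit): all 38 → value 86, running total 410.00
- #2 (71/35 per unit): 31 of 35 → value 31×71/35 = 62.8857, running total 472.89
Total 472.89.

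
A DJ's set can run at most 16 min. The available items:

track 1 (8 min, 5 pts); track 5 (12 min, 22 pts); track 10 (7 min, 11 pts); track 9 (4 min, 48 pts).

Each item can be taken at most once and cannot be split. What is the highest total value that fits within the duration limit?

70 pts

Check high-value combinations within 16 min:
- track 5+track 9: duration 12+4=16, value 22+48=70
- track 10+track 9: duration 7+4=11, value 11+48=59
- track 1+track 9: duration 8+4=12, value 5+48=53
Best: 70 pts.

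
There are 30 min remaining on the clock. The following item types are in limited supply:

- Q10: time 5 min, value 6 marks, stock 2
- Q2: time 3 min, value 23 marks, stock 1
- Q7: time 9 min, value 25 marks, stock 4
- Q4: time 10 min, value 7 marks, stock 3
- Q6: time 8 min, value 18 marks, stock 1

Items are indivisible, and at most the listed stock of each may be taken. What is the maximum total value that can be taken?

Best selections within time 30 and stock limits:
- 1×Q2 + 3×Q7: time 30, value 98
- 1×Q2 + 2×Q7 + 1×Q6: time 29, value 91
Best: 98 marks.

98 marks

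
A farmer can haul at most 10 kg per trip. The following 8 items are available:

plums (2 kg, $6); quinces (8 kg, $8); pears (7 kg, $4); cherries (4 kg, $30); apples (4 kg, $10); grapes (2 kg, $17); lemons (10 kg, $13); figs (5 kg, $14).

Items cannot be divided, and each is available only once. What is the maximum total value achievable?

$57

This is a 0/1 knapsack; check combinations near the capacity.
- cherries+apples+grapes: weight 4+4+2=10, value 30+10+17=57
- plums+cherries+grapes: weight 2+4+2=8, value 6+30+17=53
- cherries+grapes: weight 4+2=6, value 30+17=47
- plums+cherries+apples: weight 2+4+4=10, value 6+30+10=46
Best: $57.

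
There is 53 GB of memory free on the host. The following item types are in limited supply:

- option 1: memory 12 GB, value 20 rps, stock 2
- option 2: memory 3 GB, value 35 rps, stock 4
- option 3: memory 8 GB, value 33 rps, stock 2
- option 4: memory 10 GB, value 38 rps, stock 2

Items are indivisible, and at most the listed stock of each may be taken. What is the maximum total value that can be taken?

282 rps

Best selections within memory 53 and stock limits:
- 4×option 2 + 2×option 3 + 2×option 4: memory 48, value 282
- 1×option 1 + 4×option 2 + 1×option 3 + 2×option 4: memory 52, value 269
- 1×option 1 + 4×option 2 + 2×option 3 + 1×option 4: memory 50, value 264
Best: 282 rps.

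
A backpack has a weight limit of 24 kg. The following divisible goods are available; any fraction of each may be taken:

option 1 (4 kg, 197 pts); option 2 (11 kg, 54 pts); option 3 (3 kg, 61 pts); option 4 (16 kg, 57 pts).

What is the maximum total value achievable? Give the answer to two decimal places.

333.38

Take in order of value per unit:
- option 1 (197/4 per unit): all 4 → value 197, running total 197.00
- option 3 (61/3 per unit): all 3 → value 61, running total 258.00
- option 2 (54/11 per unit): all 11 → value 54, running total 312.00
- option 4 (57/16 per unit): 6 of 16 → value 6×57/16 = 21.3750, running total 333.38
Total 333.38.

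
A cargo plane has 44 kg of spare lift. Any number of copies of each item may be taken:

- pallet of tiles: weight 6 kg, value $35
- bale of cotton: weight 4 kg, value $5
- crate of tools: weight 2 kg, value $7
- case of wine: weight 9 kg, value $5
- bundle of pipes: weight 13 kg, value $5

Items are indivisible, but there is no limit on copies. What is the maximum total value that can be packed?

Best value-per-unit is pallet of tiles at 35/6; filling with it alone gives 7×35 = 245.
Optimal mix: 7×pallet of tiles + 1×crate of tools → weight 44, value 252.

$252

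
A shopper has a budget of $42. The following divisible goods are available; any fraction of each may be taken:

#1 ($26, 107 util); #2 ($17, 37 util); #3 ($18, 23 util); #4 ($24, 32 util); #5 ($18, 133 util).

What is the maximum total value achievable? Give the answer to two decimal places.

Take in order of value per unit:
- #5 (133/18 per unit): all 18 → value 133, running total 133.00
- #1 (107/26 per unit): 24 of 26 → value 24×107/26 = 98.7692, running total 231.77
Total 231.77.

231.77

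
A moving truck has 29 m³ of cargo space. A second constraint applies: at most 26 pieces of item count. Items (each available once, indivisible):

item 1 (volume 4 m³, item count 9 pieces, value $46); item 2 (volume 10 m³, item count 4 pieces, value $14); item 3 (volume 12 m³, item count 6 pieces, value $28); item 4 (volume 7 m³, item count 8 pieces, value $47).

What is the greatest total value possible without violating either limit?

$121

Feasible sets respecting both limits:
- item 1+item 3+item 4: volume 23, item count 23, value 121
- item 1+item 2+item 4: volume 21, item count 21, value 107
- item 1+item 4: volume 11, item count 17, value 93
- item 2+item 3+item 4: volume 29, item count 18, value 89
Best: $121.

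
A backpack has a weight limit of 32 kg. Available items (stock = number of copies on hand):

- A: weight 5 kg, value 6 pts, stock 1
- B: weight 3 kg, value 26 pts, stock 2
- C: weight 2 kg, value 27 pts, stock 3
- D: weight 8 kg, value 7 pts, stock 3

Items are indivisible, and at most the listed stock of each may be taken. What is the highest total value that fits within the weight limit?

Top feasible selections:
- 2×B + 3×C + 2×D: weight 28, value 147
- 1×A + 2×B + 3×C + 1×D: weight 25, value 146
- 2×B + 3×C + 1×D: weight 20, value 140
- 1×A + 2×B + 3×C: weight 17, value 139
Best: 147 pts.

147 pts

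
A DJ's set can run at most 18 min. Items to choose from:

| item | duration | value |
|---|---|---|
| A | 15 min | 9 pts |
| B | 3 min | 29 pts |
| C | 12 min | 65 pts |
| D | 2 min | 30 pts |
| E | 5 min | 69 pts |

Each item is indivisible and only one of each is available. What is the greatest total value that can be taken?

134 pts

This is a 0/1 knapsack; check combinations near the capacity.
- C+E: duration 12+5=17, value 65+69=134
- B+D+E: duration 3+2+5=10, value 29+30+69=128
- B+C+D: duration 3+12+2=17, value 29+65+30=124
Best: 134 pts.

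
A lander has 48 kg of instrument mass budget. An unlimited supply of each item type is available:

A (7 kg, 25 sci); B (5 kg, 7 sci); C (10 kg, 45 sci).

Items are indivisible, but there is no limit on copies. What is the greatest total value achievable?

Best value-per-unit is C at 45/10; filling with it alone gives 4×45 = 180.
Optimal mix: 1×A + 4×C → mass 47, value 205.

205 sci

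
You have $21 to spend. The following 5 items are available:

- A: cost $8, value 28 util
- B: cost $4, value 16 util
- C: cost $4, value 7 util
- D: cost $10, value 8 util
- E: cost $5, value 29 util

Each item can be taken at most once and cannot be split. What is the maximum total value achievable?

80 util

Check high-value combinations within $21:
- A+B+C+E: cost 8+4+4+5=21, value 28+16+7+29=80
- A+B+E: cost 8+4+5=17, value 28+16+29=73
- A+C+E: cost 8+4+5=17, value 28+7+29=64
- A+E: cost 8+5=13, value 28+29=57
- B+D+E: cost 4+10+5=19, value 16+8+29=53
Best: 80 util.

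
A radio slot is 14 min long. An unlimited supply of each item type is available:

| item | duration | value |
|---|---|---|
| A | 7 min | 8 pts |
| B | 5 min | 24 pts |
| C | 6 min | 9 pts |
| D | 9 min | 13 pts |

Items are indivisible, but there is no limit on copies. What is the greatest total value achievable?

48 pts

Best value-per-unit is B at 24/5, and filling with it alone uses duration 2×5=10. No mix of the others beats 2×24 = 48.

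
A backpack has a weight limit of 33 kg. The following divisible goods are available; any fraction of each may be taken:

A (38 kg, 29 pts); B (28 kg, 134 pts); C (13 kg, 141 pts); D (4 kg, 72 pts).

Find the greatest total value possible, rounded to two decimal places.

289.57

Take in order of value per unit:
- D (72/4 per unit): all 4 → value 72, running total 72.00
- C (141/13 per unit): all 13 → value 141, running total 213.00
- B (134/28 per unit): 16 of 28 → value 16×134/28 = 76.5714, running total 289.57
Total 289.57.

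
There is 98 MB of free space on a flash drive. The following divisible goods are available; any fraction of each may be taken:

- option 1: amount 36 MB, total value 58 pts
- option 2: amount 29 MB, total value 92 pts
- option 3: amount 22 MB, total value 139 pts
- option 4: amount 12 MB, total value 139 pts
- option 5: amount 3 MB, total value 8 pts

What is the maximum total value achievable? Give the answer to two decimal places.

429.56

Take in order of value per unit:
- option 4 (139/12 per unit): all 12 → value 139, running total 139.00
- option 3 (139/22 per unit): all 22 → value 139, running total 278.00
- option 2 (92/29 per unit): all 29 → value 92, running total 370.00
- option 5 (8/3 per unit): all 3 → value 8, running total 378.00
- option 1 (58/36 per unit): 32 of 36 → value 32×58/36 = 51.5556, running total 429.56
Total 429.56.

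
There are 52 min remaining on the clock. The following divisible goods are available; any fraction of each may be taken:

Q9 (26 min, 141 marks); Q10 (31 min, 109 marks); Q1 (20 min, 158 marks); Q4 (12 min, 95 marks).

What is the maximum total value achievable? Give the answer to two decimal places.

361.46

Take in order of value per unit:
- Q4 (95/12 per unit): all 12 → value 95, running total 95.00
- Q1 (158/20 per unit): all 20 → value 158, running total 253.00
- Q9 (141/26 per unit): 20 of 26 → value 20×141/26 = 108.4615, running total 361.46
Total 361.46.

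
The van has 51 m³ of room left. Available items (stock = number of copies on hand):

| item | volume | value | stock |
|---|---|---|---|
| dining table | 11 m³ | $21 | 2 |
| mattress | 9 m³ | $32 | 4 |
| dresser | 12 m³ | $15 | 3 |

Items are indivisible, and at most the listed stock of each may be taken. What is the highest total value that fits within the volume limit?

Best selections within volume 51 and stock limits:
- 1×dining table + 4×mattress: volume 47, value 149
- 4×mattress + 1×dresser: volume 48, value 143
Best: $149.

$149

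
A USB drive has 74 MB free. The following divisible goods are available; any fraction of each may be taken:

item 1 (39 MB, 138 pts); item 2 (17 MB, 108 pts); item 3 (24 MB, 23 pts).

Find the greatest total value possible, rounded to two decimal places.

Take in order of value per unit:
- item 2 (108/17 per unit): all 17 → value 108, running total 108.00
- item 1 (138/39 per unit): all 39 → value 138, running total 246.00
- item 3 (23/24 per unit): 18 of 24 → value 18×23/24 = 17.2500, running total 263.25
Total 263.25.

263.25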